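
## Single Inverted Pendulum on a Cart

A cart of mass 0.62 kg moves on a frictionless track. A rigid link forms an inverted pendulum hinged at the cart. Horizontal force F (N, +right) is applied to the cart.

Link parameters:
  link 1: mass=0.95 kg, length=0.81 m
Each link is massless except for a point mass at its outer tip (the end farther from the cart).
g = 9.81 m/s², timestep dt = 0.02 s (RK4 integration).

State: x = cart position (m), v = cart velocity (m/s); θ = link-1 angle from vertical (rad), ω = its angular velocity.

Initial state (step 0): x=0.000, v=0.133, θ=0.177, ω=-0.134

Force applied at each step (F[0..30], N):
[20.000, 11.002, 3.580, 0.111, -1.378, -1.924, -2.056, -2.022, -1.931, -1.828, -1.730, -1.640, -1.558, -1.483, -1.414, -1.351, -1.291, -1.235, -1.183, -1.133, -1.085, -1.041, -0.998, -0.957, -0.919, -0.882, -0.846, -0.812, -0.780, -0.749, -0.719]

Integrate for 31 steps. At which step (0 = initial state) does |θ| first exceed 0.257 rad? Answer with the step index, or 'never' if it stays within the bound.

Answer: never

Derivation:
apply F[0]=+20.000 → step 1: x=0.008, v=0.702, θ=0.168, ω=-0.784
apply F[1]=+11.002 → step 2: x=0.025, v=1.002, θ=0.149, ω=-1.112
apply F[2]=+3.580 → step 3: x=0.046, v=1.079, θ=0.126, ω=-1.172
apply F[3]=+0.111 → step 4: x=0.067, v=1.053, θ=0.103, ω=-1.112
apply F[4]=-1.378 → step 5: x=0.088, v=0.984, θ=0.082, ω=-1.006
apply F[5]=-1.924 → step 6: x=0.107, v=0.902, θ=0.063, ω=-0.888
apply F[6]=-2.056 → step 7: x=0.124, v=0.821, θ=0.047, ω=-0.774
apply F[7]=-2.022 → step 8: x=0.140, v=0.745, θ=0.032, ω=-0.670
apply F[8]=-1.931 → step 9: x=0.154, v=0.675, θ=0.020, ω=-0.578
apply F[9]=-1.828 → step 10: x=0.167, v=0.612, θ=0.009, ω=-0.497
apply F[10]=-1.730 → step 11: x=0.178, v=0.555, θ=-0.000, ω=-0.425
apply F[11]=-1.640 → step 12: x=0.189, v=0.503, θ=-0.008, ω=-0.363
apply F[12]=-1.558 → step 13: x=0.198, v=0.456, θ=-0.015, ω=-0.308
apply F[13]=-1.483 → step 14: x=0.207, v=0.414, θ=-0.021, ω=-0.260
apply F[14]=-1.414 → step 15: x=0.215, v=0.375, θ=-0.025, ω=-0.217
apply F[15]=-1.351 → step 16: x=0.222, v=0.340, θ=-0.029, ω=-0.180
apply F[16]=-1.291 → step 17: x=0.229, v=0.308, θ=-0.033, ω=-0.148
apply F[17]=-1.235 → step 18: x=0.235, v=0.278, θ=-0.035, ω=-0.120
apply F[18]=-1.183 → step 19: x=0.240, v=0.251, θ=-0.037, ω=-0.095
apply F[19]=-1.133 → step 20: x=0.245, v=0.226, θ=-0.039, ω=-0.073
apply F[20]=-1.085 → step 21: x=0.249, v=0.203, θ=-0.040, ω=-0.054
apply F[21]=-1.041 → step 22: x=0.253, v=0.181, θ=-0.041, ω=-0.038
apply F[22]=-0.998 → step 23: x=0.256, v=0.162, θ=-0.042, ω=-0.024
apply F[23]=-0.957 → step 24: x=0.259, v=0.143, θ=-0.042, ω=-0.012
apply F[24]=-0.919 → step 25: x=0.262, v=0.127, θ=-0.042, ω=-0.001
apply F[25]=-0.882 → step 26: x=0.264, v=0.111, θ=-0.042, ω=0.008
apply F[26]=-0.846 → step 27: x=0.266, v=0.096, θ=-0.042, ω=0.016
apply F[27]=-0.812 → step 28: x=0.268, v=0.083, θ=-0.042, ω=0.023
apply F[28]=-0.780 → step 29: x=0.270, v=0.070, θ=-0.041, ω=0.028
apply F[29]=-0.749 → step 30: x=0.271, v=0.058, θ=-0.040, ω=0.033
apply F[30]=-0.719 → step 31: x=0.272, v=0.047, θ=-0.040, ω=0.037
max |θ| = 0.177 ≤ 0.257 over all 32 states.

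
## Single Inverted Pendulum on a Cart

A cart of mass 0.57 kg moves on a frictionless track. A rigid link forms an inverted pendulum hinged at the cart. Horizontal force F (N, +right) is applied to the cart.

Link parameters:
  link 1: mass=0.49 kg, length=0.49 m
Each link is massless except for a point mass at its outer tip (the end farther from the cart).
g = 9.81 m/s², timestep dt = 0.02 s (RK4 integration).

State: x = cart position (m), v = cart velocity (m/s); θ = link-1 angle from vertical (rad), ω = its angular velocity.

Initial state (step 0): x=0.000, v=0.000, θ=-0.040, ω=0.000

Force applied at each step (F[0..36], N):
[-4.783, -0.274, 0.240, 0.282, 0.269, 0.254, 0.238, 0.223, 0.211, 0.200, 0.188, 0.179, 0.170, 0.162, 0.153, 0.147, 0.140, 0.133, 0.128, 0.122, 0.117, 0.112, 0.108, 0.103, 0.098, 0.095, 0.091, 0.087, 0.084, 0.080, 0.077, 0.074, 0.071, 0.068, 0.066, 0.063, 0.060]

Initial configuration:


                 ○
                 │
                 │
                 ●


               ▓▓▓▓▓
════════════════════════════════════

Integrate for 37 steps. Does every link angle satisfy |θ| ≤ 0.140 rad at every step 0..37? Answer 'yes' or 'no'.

apply F[0]=-4.783 → step 1: x=-0.002, v=-0.161, θ=-0.037, ω=0.313
apply F[1]=-0.274 → step 2: x=-0.005, v=-0.165, θ=-0.031, ω=0.307
apply F[2]=+0.240 → step 3: x=-0.008, v=-0.152, θ=-0.025, ω=0.270
apply F[3]=+0.282 → step 4: x=-0.011, v=-0.138, θ=-0.020, ω=0.233
apply F[4]=+0.269 → step 5: x=-0.014, v=-0.126, θ=-0.016, ω=0.200
apply F[5]=+0.254 → step 6: x=-0.016, v=-0.115, θ=-0.012, ω=0.172
apply F[6]=+0.238 → step 7: x=-0.018, v=-0.105, θ=-0.009, ω=0.147
apply F[7]=+0.223 → step 8: x=-0.020, v=-0.096, θ=-0.006, ω=0.126
apply F[8]=+0.211 → step 9: x=-0.022, v=-0.087, θ=-0.004, ω=0.107
apply F[9]=+0.200 → step 10: x=-0.024, v=-0.080, θ=-0.002, ω=0.091
apply F[10]=+0.188 → step 11: x=-0.025, v=-0.073, θ=0.000, ω=0.077
apply F[11]=+0.179 → step 12: x=-0.027, v=-0.067, θ=0.001, ω=0.065
apply F[12]=+0.170 → step 13: x=-0.028, v=-0.061, θ=0.003, ω=0.054
apply F[13]=+0.162 → step 14: x=-0.029, v=-0.056, θ=0.004, ω=0.045
apply F[14]=+0.153 → step 15: x=-0.030, v=-0.052, θ=0.004, ω=0.037
apply F[15]=+0.147 → step 16: x=-0.031, v=-0.047, θ=0.005, ω=0.030
apply F[16]=+0.140 → step 17: x=-0.032, v=-0.043, θ=0.006, ω=0.024
apply F[17]=+0.133 → step 18: x=-0.033, v=-0.040, θ=0.006, ω=0.019
apply F[18]=+0.128 → step 19: x=-0.034, v=-0.036, θ=0.006, ω=0.015
apply F[19]=+0.122 → step 20: x=-0.034, v=-0.033, θ=0.007, ω=0.011
apply F[20]=+0.117 → step 21: x=-0.035, v=-0.030, θ=0.007, ω=0.008
apply F[21]=+0.112 → step 22: x=-0.036, v=-0.027, θ=0.007, ω=0.005
apply F[22]=+0.108 → step 23: x=-0.036, v=-0.025, θ=0.007, ω=0.002
apply F[23]=+0.103 → step 24: x=-0.037, v=-0.022, θ=0.007, ω=0.000
apply F[24]=+0.098 → step 25: x=-0.037, v=-0.020, θ=0.007, ω=-0.001
apply F[25]=+0.095 → step 26: x=-0.037, v=-0.018, θ=0.007, ω=-0.003
apply F[26]=+0.091 → step 27: x=-0.038, v=-0.016, θ=0.007, ω=-0.004
apply F[27]=+0.087 → step 28: x=-0.038, v=-0.014, θ=0.007, ω=-0.005
apply F[28]=+0.084 → step 29: x=-0.038, v=-0.012, θ=0.007, ω=-0.006
apply F[29]=+0.080 → step 30: x=-0.038, v=-0.011, θ=0.007, ω=-0.007
apply F[30]=+0.077 → step 31: x=-0.039, v=-0.009, θ=0.007, ω=-0.007
apply F[31]=+0.074 → step 32: x=-0.039, v=-0.008, θ=0.006, ω=-0.008
apply F[32]=+0.071 → step 33: x=-0.039, v=-0.006, θ=0.006, ω=-0.008
apply F[33]=+0.068 → step 34: x=-0.039, v=-0.005, θ=0.006, ω=-0.008
apply F[34]=+0.066 → step 35: x=-0.039, v=-0.003, θ=0.006, ω=-0.009
apply F[35]=+0.063 → step 36: x=-0.039, v=-0.002, θ=0.006, ω=-0.009
apply F[36]=+0.060 → step 37: x=-0.039, v=-0.001, θ=0.006, ω=-0.009
Max |angle| over trajectory = 0.040 rad; bound = 0.140 → within bound.

Answer: yes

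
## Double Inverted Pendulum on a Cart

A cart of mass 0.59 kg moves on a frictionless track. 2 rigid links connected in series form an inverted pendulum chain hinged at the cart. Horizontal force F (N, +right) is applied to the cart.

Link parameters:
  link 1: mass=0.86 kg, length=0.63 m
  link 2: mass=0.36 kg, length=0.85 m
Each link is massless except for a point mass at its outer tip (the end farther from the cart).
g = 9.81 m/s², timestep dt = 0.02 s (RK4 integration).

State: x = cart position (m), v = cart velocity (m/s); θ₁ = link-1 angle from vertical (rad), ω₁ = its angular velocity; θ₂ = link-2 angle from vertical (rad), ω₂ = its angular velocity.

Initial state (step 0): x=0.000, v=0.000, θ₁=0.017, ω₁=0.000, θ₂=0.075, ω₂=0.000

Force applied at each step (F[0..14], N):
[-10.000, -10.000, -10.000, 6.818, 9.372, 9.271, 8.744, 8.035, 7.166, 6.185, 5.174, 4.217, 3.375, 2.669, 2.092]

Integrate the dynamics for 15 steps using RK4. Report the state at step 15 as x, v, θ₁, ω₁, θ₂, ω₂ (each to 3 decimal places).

apply F[0]=-10.000 → step 1: x=-0.003, v=-0.346, θ₁=0.022, ω₁=0.548, θ₂=0.075, ω₂=0.018
apply F[1]=-10.000 → step 2: x=-0.014, v=-0.696, θ₁=0.039, ω₁=1.107, θ₂=0.076, ω₂=0.031
apply F[2]=-10.000 → step 3: x=-0.031, v=-1.051, θ₁=0.067, ω₁=1.684, θ₂=0.076, ω₂=0.037
apply F[3]=+6.818 → step 4: x=-0.050, v=-0.851, θ₁=0.098, ω₁=1.394, θ₂=0.077, ω₂=0.035
apply F[4]=+9.372 → step 5: x=-0.065, v=-0.581, θ₁=0.122, ω₁=1.006, θ₂=0.078, ω₂=0.024
apply F[5]=+9.271 → step 6: x=-0.074, v=-0.325, θ₁=0.138, ω₁=0.652, θ₂=0.078, ω₂=0.005
apply F[6]=+8.744 → step 7: x=-0.078, v=-0.095, θ₁=0.148, ω₁=0.345, θ₂=0.078, ω₂=-0.020
apply F[7]=+8.035 → step 8: x=-0.078, v=0.108, θ₁=0.152, ω₁=0.084, θ₂=0.077, ω₂=-0.047
apply F[8]=+7.166 → step 9: x=-0.074, v=0.282, θ₁=0.152, ω₁=-0.131, θ₂=0.076, ω₂=-0.074
apply F[9]=+6.185 → step 10: x=-0.067, v=0.425, θ₁=0.148, ω₁=-0.299, θ₂=0.074, ω₂=-0.101
apply F[10]=+5.174 → step 11: x=-0.057, v=0.539, θ₁=0.140, ω₁=-0.423, θ₂=0.072, ω₂=-0.126
apply F[11]=+4.217 → step 12: x=-0.046, v=0.625, θ₁=0.131, ω₁=-0.507, θ₂=0.069, ω₂=-0.148
apply F[12]=+3.375 → step 13: x=-0.032, v=0.688, θ₁=0.120, ω₁=-0.559, θ₂=0.066, ω₂=-0.167
apply F[13]=+2.669 → step 14: x=-0.018, v=0.732, θ₁=0.109, ω₁=-0.587, θ₂=0.063, ω₂=-0.184
apply F[14]=+2.092 → step 15: x=-0.003, v=0.762, θ₁=0.097, ω₁=-0.596, θ₂=0.059, ω₂=-0.197

Answer: x=-0.003, v=0.762, θ₁=0.097, ω₁=-0.596, θ₂=0.059, ω₂=-0.197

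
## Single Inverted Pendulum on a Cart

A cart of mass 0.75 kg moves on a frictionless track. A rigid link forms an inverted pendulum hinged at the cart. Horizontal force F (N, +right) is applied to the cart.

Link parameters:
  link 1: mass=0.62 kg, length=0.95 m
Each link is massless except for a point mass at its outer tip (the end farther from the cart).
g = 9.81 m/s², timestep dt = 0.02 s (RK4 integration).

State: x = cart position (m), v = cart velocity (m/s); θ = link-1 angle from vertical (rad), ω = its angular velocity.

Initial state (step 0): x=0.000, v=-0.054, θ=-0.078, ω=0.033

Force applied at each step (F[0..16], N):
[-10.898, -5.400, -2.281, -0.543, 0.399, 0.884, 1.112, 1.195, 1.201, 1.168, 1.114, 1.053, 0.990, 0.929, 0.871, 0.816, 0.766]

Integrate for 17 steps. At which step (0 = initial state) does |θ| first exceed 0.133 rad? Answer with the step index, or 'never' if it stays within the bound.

apply F[0]=-10.898 → step 1: x=-0.004, v=-0.331, θ=-0.075, ω=0.308
apply F[1]=-5.400 → step 2: x=-0.012, v=-0.463, θ=-0.067, ω=0.432
apply F[2]=-2.281 → step 3: x=-0.022, v=-0.514, θ=-0.058, ω=0.472
apply F[3]=-0.543 → step 4: x=-0.032, v=-0.520, θ=-0.049, ω=0.467
apply F[4]=+0.399 → step 5: x=-0.042, v=-0.502, θ=-0.040, ω=0.440
apply F[5]=+0.884 → step 6: x=-0.052, v=-0.473, θ=-0.031, ω=0.402
apply F[6]=+1.112 → step 7: x=-0.061, v=-0.439, θ=-0.024, ω=0.360
apply F[7]=+1.195 → step 8: x=-0.069, v=-0.404, θ=-0.017, ω=0.319
apply F[8]=+1.201 → step 9: x=-0.077, v=-0.370, θ=-0.011, ω=0.280
apply F[9]=+1.168 → step 10: x=-0.084, v=-0.337, θ=-0.006, ω=0.244
apply F[10]=+1.114 → step 11: x=-0.091, v=-0.307, θ=-0.001, ω=0.212
apply F[11]=+1.053 → step 12: x=-0.096, v=-0.279, θ=0.003, ω=0.183
apply F[12]=+0.990 → step 13: x=-0.102, v=-0.253, θ=0.006, ω=0.157
apply F[13]=+0.929 → step 14: x=-0.107, v=-0.230, θ=0.009, ω=0.133
apply F[14]=+0.871 → step 15: x=-0.111, v=-0.208, θ=0.012, ω=0.113
apply F[15]=+0.816 → step 16: x=-0.115, v=-0.188, θ=0.014, ω=0.095
apply F[16]=+0.766 → step 17: x=-0.119, v=-0.170, θ=0.015, ω=0.079
max |θ| = 0.078 ≤ 0.133 over all 18 states.

Answer: never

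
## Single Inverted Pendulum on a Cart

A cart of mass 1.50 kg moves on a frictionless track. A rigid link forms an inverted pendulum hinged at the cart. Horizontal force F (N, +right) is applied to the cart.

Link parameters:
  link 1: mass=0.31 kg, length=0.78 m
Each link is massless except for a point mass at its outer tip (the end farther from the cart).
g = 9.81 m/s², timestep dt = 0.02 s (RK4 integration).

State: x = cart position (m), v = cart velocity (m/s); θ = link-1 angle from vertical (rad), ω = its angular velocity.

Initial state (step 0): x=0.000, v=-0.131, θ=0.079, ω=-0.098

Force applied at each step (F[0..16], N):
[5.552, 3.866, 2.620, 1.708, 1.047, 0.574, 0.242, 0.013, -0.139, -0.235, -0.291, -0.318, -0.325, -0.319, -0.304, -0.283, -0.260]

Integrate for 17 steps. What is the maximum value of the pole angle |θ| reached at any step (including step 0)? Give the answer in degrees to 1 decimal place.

apply F[0]=+5.552 → step 1: x=-0.002, v=-0.060, θ=0.076, ω=-0.169
apply F[1]=+3.866 → step 2: x=-0.003, v=-0.012, θ=0.073, ω=-0.212
apply F[2]=+2.620 → step 3: x=-0.003, v=0.020, θ=0.068, ω=-0.236
apply F[3]=+1.708 → step 4: x=-0.002, v=0.040, θ=0.063, ω=-0.245
apply F[4]=+1.047 → step 5: x=-0.001, v=0.052, θ=0.058, ω=-0.244
apply F[5]=+0.574 → step 6: x=0.000, v=0.057, θ=0.054, ω=-0.237
apply F[6]=+0.242 → step 7: x=0.001, v=0.059, θ=0.049, ω=-0.226
apply F[7]=+0.013 → step 8: x=0.002, v=0.057, θ=0.045, ω=-0.212
apply F[8]=-0.139 → step 9: x=0.003, v=0.053, θ=0.040, ω=-0.196
apply F[9]=-0.235 → step 10: x=0.005, v=0.049, θ=0.037, ω=-0.181
apply F[10]=-0.291 → step 11: x=0.005, v=0.043, θ=0.033, ω=-0.165
apply F[11]=-0.318 → step 12: x=0.006, v=0.038, θ=0.030, ω=-0.150
apply F[12]=-0.325 → step 13: x=0.007, v=0.032, θ=0.027, ω=-0.136
apply F[13]=-0.319 → step 14: x=0.008, v=0.027, θ=0.025, ω=-0.123
apply F[14]=-0.304 → step 15: x=0.008, v=0.022, θ=0.022, ω=-0.110
apply F[15]=-0.283 → step 16: x=0.008, v=0.017, θ=0.020, ω=-0.099
apply F[16]=-0.260 → step 17: x=0.009, v=0.013, θ=0.018, ω=-0.089
Max |angle| over trajectory = 0.079 rad = 4.5°.

Answer: 4.5°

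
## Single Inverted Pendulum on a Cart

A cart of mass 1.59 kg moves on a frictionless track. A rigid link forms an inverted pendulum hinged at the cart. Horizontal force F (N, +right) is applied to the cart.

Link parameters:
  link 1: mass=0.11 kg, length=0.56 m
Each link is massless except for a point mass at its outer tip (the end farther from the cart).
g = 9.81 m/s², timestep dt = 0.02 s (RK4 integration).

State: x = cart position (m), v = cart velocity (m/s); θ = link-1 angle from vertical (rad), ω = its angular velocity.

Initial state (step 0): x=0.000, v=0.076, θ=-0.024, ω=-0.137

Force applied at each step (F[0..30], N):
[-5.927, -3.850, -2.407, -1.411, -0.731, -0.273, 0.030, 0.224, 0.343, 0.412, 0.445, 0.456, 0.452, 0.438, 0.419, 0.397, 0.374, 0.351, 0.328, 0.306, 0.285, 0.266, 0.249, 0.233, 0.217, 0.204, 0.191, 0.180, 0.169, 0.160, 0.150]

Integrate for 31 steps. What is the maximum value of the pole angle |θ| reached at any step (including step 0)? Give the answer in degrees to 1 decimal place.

Answer: 1.5°

Derivation:
apply F[0]=-5.927 → step 1: x=0.001, v=0.002, θ=-0.026, ω=-0.013
apply F[1]=-3.850 → step 2: x=0.000, v=-0.046, θ=-0.025, ω=0.064
apply F[2]=-2.407 → step 3: x=-0.001, v=-0.076, θ=-0.023, ω=0.109
apply F[3]=-1.411 → step 4: x=-0.003, v=-0.094, θ=-0.021, ω=0.132
apply F[4]=-0.731 → step 5: x=-0.005, v=-0.103, θ=-0.018, ω=0.141
apply F[5]=-0.273 → step 6: x=-0.007, v=-0.106, θ=-0.015, ω=0.141
apply F[6]=+0.030 → step 7: x=-0.009, v=-0.105, θ=-0.013, ω=0.135
apply F[7]=+0.224 → step 8: x=-0.011, v=-0.102, θ=-0.010, ω=0.126
apply F[8]=+0.343 → step 9: x=-0.013, v=-0.098, θ=-0.008, ω=0.115
apply F[9]=+0.412 → step 10: x=-0.015, v=-0.093, θ=-0.005, ω=0.103
apply F[10]=+0.445 → step 11: x=-0.017, v=-0.087, θ=-0.003, ω=0.092
apply F[11]=+0.456 → step 12: x=-0.018, v=-0.081, θ=-0.002, ω=0.080
apply F[12]=+0.452 → step 13: x=-0.020, v=-0.075, θ=-0.000, ω=0.070
apply F[13]=+0.438 → step 14: x=-0.021, v=-0.070, θ=0.001, ω=0.060
apply F[14]=+0.419 → step 15: x=-0.023, v=-0.065, θ=0.002, ω=0.051
apply F[15]=+0.397 → step 16: x=-0.024, v=-0.060, θ=0.003, ω=0.044
apply F[16]=+0.374 → step 17: x=-0.025, v=-0.055, θ=0.004, ω=0.037
apply F[17]=+0.351 → step 18: x=-0.026, v=-0.051, θ=0.005, ω=0.030
apply F[18]=+0.328 → step 19: x=-0.027, v=-0.047, θ=0.005, ω=0.025
apply F[19]=+0.306 → step 20: x=-0.028, v=-0.043, θ=0.006, ω=0.020
apply F[20]=+0.285 → step 21: x=-0.029, v=-0.039, θ=0.006, ω=0.016
apply F[21]=+0.266 → step 22: x=-0.029, v=-0.036, θ=0.006, ω=0.012
apply F[22]=+0.249 → step 23: x=-0.030, v=-0.033, θ=0.006, ω=0.009
apply F[23]=+0.233 → step 24: x=-0.031, v=-0.030, θ=0.007, ω=0.006
apply F[24]=+0.217 → step 25: x=-0.031, v=-0.028, θ=0.007, ω=0.004
apply F[25]=+0.204 → step 26: x=-0.032, v=-0.025, θ=0.007, ω=0.002
apply F[26]=+0.191 → step 27: x=-0.032, v=-0.023, θ=0.007, ω=-0.000
apply F[27]=+0.180 → step 28: x=-0.033, v=-0.021, θ=0.007, ω=-0.002
apply F[28]=+0.169 → step 29: x=-0.033, v=-0.019, θ=0.007, ω=-0.003
apply F[29]=+0.160 → step 30: x=-0.034, v=-0.017, θ=0.007, ω=-0.004
apply F[30]=+0.150 → step 31: x=-0.034, v=-0.015, θ=0.007, ω=-0.005
Max |angle| over trajectory = 0.026 rad = 1.5°.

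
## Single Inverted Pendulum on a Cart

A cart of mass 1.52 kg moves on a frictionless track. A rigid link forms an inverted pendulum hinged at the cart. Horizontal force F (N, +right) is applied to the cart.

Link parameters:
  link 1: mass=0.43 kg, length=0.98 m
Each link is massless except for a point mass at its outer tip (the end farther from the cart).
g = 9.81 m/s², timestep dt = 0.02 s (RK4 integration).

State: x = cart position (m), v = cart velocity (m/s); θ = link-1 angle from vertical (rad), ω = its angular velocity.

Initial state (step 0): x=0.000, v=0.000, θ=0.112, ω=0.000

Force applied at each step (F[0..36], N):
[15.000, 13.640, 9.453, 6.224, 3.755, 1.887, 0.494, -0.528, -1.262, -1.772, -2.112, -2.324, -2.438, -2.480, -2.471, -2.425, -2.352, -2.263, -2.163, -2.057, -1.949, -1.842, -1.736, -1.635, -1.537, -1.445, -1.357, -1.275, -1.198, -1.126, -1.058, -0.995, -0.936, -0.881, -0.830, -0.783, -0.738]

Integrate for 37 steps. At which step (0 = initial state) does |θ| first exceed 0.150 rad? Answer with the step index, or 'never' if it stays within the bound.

apply F[0]=+15.000 → step 1: x=0.002, v=0.191, θ=0.110, ω=-0.171
apply F[1]=+13.640 → step 2: x=0.007, v=0.364, θ=0.105, ω=-0.325
apply F[2]=+9.453 → step 3: x=0.016, v=0.482, θ=0.098, ω=-0.425
apply F[3]=+6.224 → step 4: x=0.026, v=0.559, θ=0.089, ω=-0.484
apply F[4]=+3.755 → step 5: x=0.038, v=0.604, θ=0.079, ω=-0.513
apply F[5]=+1.887 → step 6: x=0.050, v=0.624, θ=0.068, ω=-0.519
apply F[6]=+0.494 → step 7: x=0.063, v=0.627, θ=0.058, ω=-0.510
apply F[7]=-0.528 → step 8: x=0.075, v=0.618, θ=0.048, ω=-0.489
apply F[8]=-1.262 → step 9: x=0.087, v=0.599, θ=0.039, ω=-0.461
apply F[9]=-1.772 → step 10: x=0.099, v=0.574, θ=0.030, ω=-0.429
apply F[10]=-2.112 → step 11: x=0.110, v=0.544, θ=0.022, ω=-0.394
apply F[11]=-2.324 → step 12: x=0.121, v=0.513, θ=0.014, ω=-0.358
apply F[12]=-2.438 → step 13: x=0.131, v=0.480, θ=0.007, ω=-0.323
apply F[13]=-2.480 → step 14: x=0.140, v=0.447, θ=0.001, ω=-0.288
apply F[14]=-2.471 → step 15: x=0.149, v=0.415, θ=-0.004, ω=-0.255
apply F[15]=-2.425 → step 16: x=0.157, v=0.383, θ=-0.009, ω=-0.225
apply F[16]=-2.352 → step 17: x=0.164, v=0.353, θ=-0.013, ω=-0.196
apply F[17]=-2.263 → step 18: x=0.171, v=0.324, θ=-0.017, ω=-0.169
apply F[18]=-2.163 → step 19: x=0.177, v=0.297, θ=-0.020, ω=-0.145
apply F[19]=-2.057 → step 20: x=0.183, v=0.271, θ=-0.023, ω=-0.123
apply F[20]=-1.949 → step 21: x=0.188, v=0.246, θ=-0.025, ω=-0.103
apply F[21]=-1.842 → step 22: x=0.192, v=0.224, θ=-0.027, ω=-0.085
apply F[22]=-1.736 → step 23: x=0.197, v=0.202, θ=-0.028, ω=-0.069
apply F[23]=-1.635 → step 24: x=0.201, v=0.182, θ=-0.030, ω=-0.054
apply F[24]=-1.537 → step 25: x=0.204, v=0.164, θ=-0.031, ω=-0.041
apply F[25]=-1.445 → step 26: x=0.207, v=0.147, θ=-0.031, ω=-0.030
apply F[26]=-1.357 → step 27: x=0.210, v=0.131, θ=-0.032, ω=-0.020
apply F[27]=-1.275 → step 28: x=0.212, v=0.116, θ=-0.032, ω=-0.011
apply F[28]=-1.198 → step 29: x=0.215, v=0.102, θ=-0.032, ω=-0.003
apply F[29]=-1.126 → step 30: x=0.216, v=0.089, θ=-0.032, ω=0.004
apply F[30]=-1.058 → step 31: x=0.218, v=0.076, θ=-0.032, ω=0.010
apply F[31]=-0.995 → step 32: x=0.220, v=0.065, θ=-0.032, ω=0.015
apply F[32]=-0.936 → step 33: x=0.221, v=0.055, θ=-0.032, ω=0.019
apply F[33]=-0.881 → step 34: x=0.222, v=0.045, θ=-0.031, ω=0.023
apply F[34]=-0.830 → step 35: x=0.223, v=0.035, θ=-0.031, ω=0.026
apply F[35]=-0.783 → step 36: x=0.223, v=0.027, θ=-0.030, ω=0.029
apply F[36]=-0.738 → step 37: x=0.224, v=0.019, θ=-0.030, ω=0.031
max |θ| = 0.112 ≤ 0.150 over all 38 states.

Answer: never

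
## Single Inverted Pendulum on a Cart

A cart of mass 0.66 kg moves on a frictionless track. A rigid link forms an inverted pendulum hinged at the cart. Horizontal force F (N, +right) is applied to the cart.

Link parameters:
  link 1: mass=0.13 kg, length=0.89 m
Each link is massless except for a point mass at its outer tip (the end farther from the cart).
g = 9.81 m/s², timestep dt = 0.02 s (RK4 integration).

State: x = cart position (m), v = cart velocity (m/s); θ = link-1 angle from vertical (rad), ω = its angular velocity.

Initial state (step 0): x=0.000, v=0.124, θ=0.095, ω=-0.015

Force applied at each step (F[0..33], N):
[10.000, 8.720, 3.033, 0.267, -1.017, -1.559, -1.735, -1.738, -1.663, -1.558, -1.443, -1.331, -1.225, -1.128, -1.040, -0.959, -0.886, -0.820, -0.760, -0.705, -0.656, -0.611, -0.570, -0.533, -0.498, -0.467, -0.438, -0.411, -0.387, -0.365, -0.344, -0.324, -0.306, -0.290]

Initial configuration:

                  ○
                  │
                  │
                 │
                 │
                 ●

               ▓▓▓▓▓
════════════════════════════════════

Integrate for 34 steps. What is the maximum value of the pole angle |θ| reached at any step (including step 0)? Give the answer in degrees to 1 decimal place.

Answer: 5.4°

Derivation:
apply F[0]=+10.000 → step 1: x=0.005, v=0.423, θ=0.092, ω=-0.329
apply F[1]=+8.720 → step 2: x=0.017, v=0.683, θ=0.082, ω=-0.601
apply F[2]=+3.033 → step 3: x=0.031, v=0.772, θ=0.069, ω=-0.684
apply F[3]=+0.267 → step 4: x=0.047, v=0.778, θ=0.056, ω=-0.677
apply F[4]=-1.017 → step 5: x=0.062, v=0.746, θ=0.043, ω=-0.629
apply F[5]=-1.559 → step 6: x=0.076, v=0.697, θ=0.031, ω=-0.567
apply F[6]=-1.735 → step 7: x=0.090, v=0.643, θ=0.020, ω=-0.501
apply F[7]=-1.738 → step 8: x=0.102, v=0.590, θ=0.011, ω=-0.438
apply F[8]=-1.663 → step 9: x=0.113, v=0.540, θ=0.003, ω=-0.379
apply F[9]=-1.558 → step 10: x=0.124, v=0.492, θ=-0.004, ω=-0.327
apply F[10]=-1.443 → step 11: x=0.133, v=0.449, θ=-0.011, ω=-0.280
apply F[11]=-1.331 → step 12: x=0.142, v=0.409, θ=-0.016, ω=-0.238
apply F[12]=-1.225 → step 13: x=0.149, v=0.373, θ=-0.020, ω=-0.201
apply F[13]=-1.128 → step 14: x=0.157, v=0.339, θ=-0.024, ω=-0.168
apply F[14]=-1.040 → step 15: x=0.163, v=0.309, θ=-0.027, ω=-0.139
apply F[15]=-0.959 → step 16: x=0.169, v=0.281, θ=-0.029, ω=-0.114
apply F[16]=-0.886 → step 17: x=0.174, v=0.255, θ=-0.031, ω=-0.092
apply F[17]=-0.820 → step 18: x=0.179, v=0.232, θ=-0.033, ω=-0.073
apply F[18]=-0.760 → step 19: x=0.184, v=0.210, θ=-0.034, ω=-0.056
apply F[19]=-0.705 → step 20: x=0.188, v=0.190, θ=-0.035, ω=-0.041
apply F[20]=-0.656 → step 21: x=0.191, v=0.171, θ=-0.036, ω=-0.028
apply F[21]=-0.611 → step 22: x=0.194, v=0.154, θ=-0.036, ω=-0.017
apply F[22]=-0.570 → step 23: x=0.197, v=0.138, θ=-0.037, ω=-0.007
apply F[23]=-0.533 → step 24: x=0.200, v=0.124, θ=-0.037, ω=0.001
apply F[24]=-0.498 → step 25: x=0.202, v=0.110, θ=-0.037, ω=0.009
apply F[25]=-0.467 → step 26: x=0.204, v=0.097, θ=-0.036, ω=0.015
apply F[26]=-0.438 → step 27: x=0.206, v=0.085, θ=-0.036, ω=0.020
apply F[27]=-0.411 → step 28: x=0.208, v=0.074, θ=-0.036, ω=0.025
apply F[28]=-0.387 → step 29: x=0.209, v=0.064, θ=-0.035, ω=0.028
apply F[29]=-0.365 → step 30: x=0.210, v=0.054, θ=-0.035, ω=0.032
apply F[30]=-0.344 → step 31: x=0.211, v=0.045, θ=-0.034, ω=0.034
apply F[31]=-0.324 → step 32: x=0.212, v=0.037, θ=-0.033, ω=0.037
apply F[32]=-0.306 → step 33: x=0.213, v=0.029, θ=-0.032, ω=0.038
apply F[33]=-0.290 → step 34: x=0.213, v=0.021, θ=-0.032, ω=0.040
Max |angle| over trajectory = 0.095 rad = 5.4°.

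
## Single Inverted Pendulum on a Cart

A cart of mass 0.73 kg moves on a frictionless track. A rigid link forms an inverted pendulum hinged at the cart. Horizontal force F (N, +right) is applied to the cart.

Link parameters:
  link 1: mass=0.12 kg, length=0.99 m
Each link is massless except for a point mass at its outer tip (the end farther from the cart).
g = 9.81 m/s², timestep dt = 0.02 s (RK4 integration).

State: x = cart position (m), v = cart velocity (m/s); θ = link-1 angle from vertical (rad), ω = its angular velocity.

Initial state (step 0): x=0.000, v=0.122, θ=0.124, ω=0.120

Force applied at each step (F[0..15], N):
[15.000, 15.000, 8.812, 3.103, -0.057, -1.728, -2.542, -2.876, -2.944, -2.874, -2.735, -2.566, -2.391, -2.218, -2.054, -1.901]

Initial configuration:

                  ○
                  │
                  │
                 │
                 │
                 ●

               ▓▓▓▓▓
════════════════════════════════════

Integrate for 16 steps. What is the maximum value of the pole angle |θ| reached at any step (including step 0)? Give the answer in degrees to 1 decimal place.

Answer: 7.1°

Derivation:
apply F[0]=+15.000 → step 1: x=0.006, v=0.528, θ=0.123, ω=-0.262
apply F[1]=+15.000 → step 2: x=0.021, v=0.934, θ=0.113, ω=-0.647
apply F[2]=+8.812 → step 3: x=0.042, v=1.172, θ=0.098, ω=-0.864
apply F[3]=+3.103 → step 4: x=0.066, v=1.254, θ=0.080, ω=-0.929
apply F[4]=-0.057 → step 5: x=0.091, v=1.251, θ=0.062, ω=-0.912
apply F[5]=-1.728 → step 6: x=0.116, v=1.202, θ=0.044, ω=-0.852
apply F[6]=-2.542 → step 7: x=0.139, v=1.131, θ=0.028, ω=-0.773
apply F[7]=-2.876 → step 8: x=0.161, v=1.052, θ=0.014, ω=-0.689
apply F[8]=-2.944 → step 9: x=0.181, v=0.971, θ=0.001, ω=-0.606
apply F[9]=-2.874 → step 10: x=0.200, v=0.892, θ=-0.011, ω=-0.527
apply F[10]=-2.735 → step 11: x=0.217, v=0.818, θ=-0.021, ω=-0.455
apply F[11]=-2.566 → step 12: x=0.233, v=0.748, θ=-0.029, ω=-0.390
apply F[12]=-2.391 → step 13: x=0.247, v=0.684, θ=-0.036, ω=-0.332
apply F[13]=-2.218 → step 14: x=0.260, v=0.624, θ=-0.042, ω=-0.279
apply F[14]=-2.054 → step 15: x=0.272, v=0.570, θ=-0.047, ω=-0.233
apply F[15]=-1.901 → step 16: x=0.283, v=0.519, θ=-0.052, ω=-0.192
Max |angle| over trajectory = 0.124 rad = 7.1°.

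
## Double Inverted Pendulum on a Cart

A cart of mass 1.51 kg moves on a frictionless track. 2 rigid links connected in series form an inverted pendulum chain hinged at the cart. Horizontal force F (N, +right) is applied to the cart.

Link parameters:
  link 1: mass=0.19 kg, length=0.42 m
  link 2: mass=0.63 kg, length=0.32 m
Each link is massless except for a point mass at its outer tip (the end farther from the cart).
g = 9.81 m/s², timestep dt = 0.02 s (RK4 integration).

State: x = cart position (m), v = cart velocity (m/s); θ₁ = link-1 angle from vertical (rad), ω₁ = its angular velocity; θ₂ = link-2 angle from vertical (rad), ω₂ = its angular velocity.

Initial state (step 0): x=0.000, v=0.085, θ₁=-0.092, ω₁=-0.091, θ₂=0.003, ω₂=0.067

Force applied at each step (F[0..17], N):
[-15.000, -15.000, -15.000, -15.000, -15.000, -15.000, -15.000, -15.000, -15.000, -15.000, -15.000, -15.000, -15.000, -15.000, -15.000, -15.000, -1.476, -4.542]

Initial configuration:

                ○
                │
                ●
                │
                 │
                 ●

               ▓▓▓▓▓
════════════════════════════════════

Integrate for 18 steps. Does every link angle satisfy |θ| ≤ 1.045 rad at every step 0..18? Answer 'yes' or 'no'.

Answer: yes

Derivation:
apply F[0]=-15.000 → step 1: x=-0.000, v=-0.103, θ₁=-0.091, ω₁=0.157, θ₂=0.007, ω₂=0.335
apply F[1]=-15.000 → step 2: x=-0.004, v=-0.292, θ₁=-0.086, ω₁=0.403, θ₂=0.016, ω₂=0.610
apply F[2]=-15.000 → step 3: x=-0.012, v=-0.482, θ₁=-0.075, ω₁=0.654, θ₂=0.031, ω₂=0.889
apply F[3]=-15.000 → step 4: x=-0.023, v=-0.674, θ₁=-0.059, ω₁=0.917, θ₂=0.052, ω₂=1.169
apply F[4]=-15.000 → step 5: x=-0.039, v=-0.868, θ₁=-0.038, ω₁=1.196, θ₂=0.078, ω₂=1.445
apply F[5]=-15.000 → step 6: x=-0.058, v=-1.064, θ₁=-0.011, ω₁=1.501, θ₂=0.110, ω₂=1.711
apply F[6]=-15.000 → step 7: x=-0.081, v=-1.263, θ₁=0.022, ω₁=1.839, θ₂=0.146, ω₂=1.955
apply F[7]=-15.000 → step 8: x=-0.109, v=-1.465, θ₁=0.062, ω₁=2.221, θ₂=0.188, ω₂=2.167
apply F[8]=-15.000 → step 9: x=-0.140, v=-1.668, θ₁=0.111, ω₁=2.655, θ₂=0.233, ω₂=2.332
apply F[9]=-15.000 → step 10: x=-0.175, v=-1.871, θ₁=0.169, ω₁=3.148, θ₂=0.281, ω₂=2.434
apply F[10]=-15.000 → step 11: x=-0.215, v=-2.072, θ₁=0.237, ω₁=3.698, θ₂=0.330, ω₂=2.467
apply F[11]=-15.000 → step 12: x=-0.258, v=-2.267, θ₁=0.317, ω₁=4.292, θ₂=0.379, ω₂=2.440
apply F[12]=-15.000 → step 13: x=-0.305, v=-2.448, θ₁=0.409, ω₁=4.892, θ₂=0.427, ω₂=2.395
apply F[13]=-15.000 → step 14: x=-0.356, v=-2.611, θ₁=0.512, ω₁=5.433, θ₂=0.475, ω₂=2.417
apply F[14]=-15.000 → step 15: x=-0.410, v=-2.750, θ₁=0.626, ω₁=5.845, θ₂=0.525, ω₂=2.609
apply F[15]=-15.000 → step 16: x=-0.466, v=-2.864, θ₁=0.745, ω₁=6.085, θ₂=0.581, ω₂=3.047
apply F[16]=-1.476 → step 17: x=-0.523, v=-2.817, θ₁=0.867, ω₁=6.066, θ₂=0.646, ω₂=3.489
apply F[17]=-4.542 → step 18: x=-0.579, v=-2.791, θ₁=0.987, ω₁=5.995, θ₂=0.722, ω₂=4.136
Max |angle| over trajectory = 0.987 rad; bound = 1.045 → within bound.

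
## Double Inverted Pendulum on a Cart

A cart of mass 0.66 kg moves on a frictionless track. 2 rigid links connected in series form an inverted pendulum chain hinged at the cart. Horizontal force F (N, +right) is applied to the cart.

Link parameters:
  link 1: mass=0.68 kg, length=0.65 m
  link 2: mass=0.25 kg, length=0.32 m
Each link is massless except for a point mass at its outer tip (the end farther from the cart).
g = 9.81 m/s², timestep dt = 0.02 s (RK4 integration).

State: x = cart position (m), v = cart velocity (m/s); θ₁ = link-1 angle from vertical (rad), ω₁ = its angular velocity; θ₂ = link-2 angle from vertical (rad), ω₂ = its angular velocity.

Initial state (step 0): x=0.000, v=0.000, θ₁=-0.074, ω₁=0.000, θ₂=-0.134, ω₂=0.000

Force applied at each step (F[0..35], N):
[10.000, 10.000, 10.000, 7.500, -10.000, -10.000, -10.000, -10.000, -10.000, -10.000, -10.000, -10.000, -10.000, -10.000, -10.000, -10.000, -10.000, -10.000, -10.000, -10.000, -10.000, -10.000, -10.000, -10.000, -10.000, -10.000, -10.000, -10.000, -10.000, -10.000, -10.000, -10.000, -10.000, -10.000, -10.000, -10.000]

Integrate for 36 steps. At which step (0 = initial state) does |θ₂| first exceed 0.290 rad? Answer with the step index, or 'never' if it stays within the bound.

apply F[0]=+10.000 → step 1: x=0.003, v=0.321, θ₁=-0.079, ω₁=-0.510, θ₂=-0.134, ω₂=-0.042
apply F[1]=+10.000 → step 2: x=0.013, v=0.643, θ₁=-0.094, ω₁=-1.025, θ₂=-0.136, ω₂=-0.076
apply F[2]=+10.000 → step 3: x=0.029, v=0.967, θ₁=-0.120, ω₁=-1.550, θ₂=-0.137, ω₂=-0.094
apply F[3]=+7.500 → step 4: x=0.051, v=1.217, θ₁=-0.155, ω₁=-1.973, θ₂=-0.139, ω₂=-0.095
apply F[4]=-10.000 → step 5: x=0.073, v=0.962, θ₁=-0.191, ω₁=-1.642, θ₂=-0.141, ω₂=-0.067
apply F[5]=-10.000 → step 6: x=0.089, v=0.720, θ₁=-0.221, ω₁=-1.348, θ₂=-0.142, ω₂=-0.007
apply F[6]=-10.000 → step 7: x=0.101, v=0.491, θ₁=-0.246, ω₁=-1.085, θ₂=-0.141, ω₂=0.081
apply F[7]=-10.000 → step 8: x=0.109, v=0.270, θ₁=-0.265, ω₁=-0.849, θ₂=-0.138, ω₂=0.196
apply F[8]=-10.000 → step 9: x=0.112, v=0.057, θ₁=-0.280, ω₁=-0.633, θ₂=-0.133, ω₂=0.334
apply F[9]=-10.000 → step 10: x=0.111, v=-0.150, θ₁=-0.290, ω₁=-0.432, θ₂=-0.125, ω₂=0.494
apply F[10]=-10.000 → step 11: x=0.106, v=-0.354, θ₁=-0.297, ω₁=-0.242, θ₂=-0.113, ω₂=0.674
apply F[11]=-10.000 → step 12: x=0.097, v=-0.557, θ₁=-0.300, ω₁=-0.059, θ₂=-0.098, ω₂=0.873
apply F[12]=-10.000 → step 13: x=0.084, v=-0.759, θ₁=-0.299, ω₁=0.122, θ₂=-0.078, ω₂=1.090
apply F[13]=-10.000 → step 14: x=0.067, v=-0.963, θ₁=-0.295, ω₁=0.304, θ₂=-0.054, ω₂=1.324
apply F[14]=-10.000 → step 15: x=0.046, v=-1.171, θ₁=-0.287, ω₁=0.492, θ₂=-0.025, ω₂=1.576
apply F[15]=-10.000 → step 16: x=0.020, v=-1.383, θ₁=-0.275, ω₁=0.690, θ₂=0.009, ω₂=1.843
apply F[16]=-10.000 → step 17: x=-0.010, v=-1.602, θ₁=-0.260, ω₁=0.902, θ₂=0.049, ω₂=2.124
apply F[17]=-10.000 → step 18: x=-0.044, v=-1.829, θ₁=-0.239, ω₁=1.134, θ₂=0.094, ω₂=2.416
apply F[18]=-10.000 → step 19: x=-0.083, v=-2.067, θ₁=-0.214, ω₁=1.392, θ₂=0.145, ω₂=2.713
apply F[19]=-10.000 → step 20: x=-0.127, v=-2.318, θ₁=-0.183, ω₁=1.682, θ₂=0.203, ω₂=3.006
apply F[20]=-10.000 → step 21: x=-0.176, v=-2.582, θ₁=-0.146, ω₁=2.009, θ₂=0.266, ω₂=3.284
apply F[21]=-10.000 → step 22: x=-0.230, v=-2.860, θ₁=-0.103, ω₁=2.379, θ₂=0.334, ω₂=3.530
apply F[22]=-10.000 → step 23: x=-0.290, v=-3.152, θ₁=-0.051, ω₁=2.795, θ₂=0.406, ω₂=3.722
apply F[23]=-10.000 → step 24: x=-0.356, v=-3.452, θ₁=0.009, ω₁=3.256, θ₂=0.482, ω₂=3.831
apply F[24]=-10.000 → step 25: x=-0.428, v=-3.755, θ₁=0.079, ω₁=3.751, θ₂=0.559, ω₂=3.832
apply F[25]=-10.000 → step 26: x=-0.507, v=-4.047, θ₁=0.160, ω₁=4.265, θ₂=0.635, ω₂=3.704
apply F[26]=-10.000 → step 27: x=-0.590, v=-4.310, θ₁=0.250, ω₁=4.769, θ₂=0.706, ω₂=3.442
apply F[27]=-10.000 → step 28: x=-0.679, v=-4.527, θ₁=0.350, ω₁=5.234, θ₂=0.771, ω₂=3.069
apply F[28]=-10.000 → step 29: x=-0.771, v=-4.683, θ₁=0.459, ω₁=5.635, θ₂=0.829, ω₂=2.634
apply F[29]=-10.000 → step 30: x=-0.866, v=-4.772, θ₁=0.575, ω₁=5.962, θ₂=0.877, ω₂=2.200
apply F[30]=-10.000 → step 31: x=-0.961, v=-4.794, θ₁=0.697, ω₁=6.219, θ₂=0.917, ω₂=1.829
apply F[31]=-10.000 → step 32: x=-1.057, v=-4.755, θ₁=0.823, ω₁=6.420, θ₂=0.951, ω₂=1.568
apply F[32]=-10.000 → step 33: x=-1.151, v=-4.665, θ₁=0.954, ω₁=6.584, θ₂=0.981, ω₂=1.449
apply F[33]=-10.000 → step 34: x=-1.243, v=-4.532, θ₁=1.087, ω₁=6.729, θ₂=1.010, ω₂=1.488
apply F[34]=-10.000 → step 35: x=-1.332, v=-4.362, θ₁=1.223, ω₁=6.872, θ₂=1.041, ω₂=1.690
apply F[35]=-10.000 → step 36: x=-1.417, v=-4.157, θ₁=1.362, ω₁=7.026, θ₂=1.078, ω₂=2.060
|θ₂| = 0.334 > 0.290 first at step 22.

Answer: 22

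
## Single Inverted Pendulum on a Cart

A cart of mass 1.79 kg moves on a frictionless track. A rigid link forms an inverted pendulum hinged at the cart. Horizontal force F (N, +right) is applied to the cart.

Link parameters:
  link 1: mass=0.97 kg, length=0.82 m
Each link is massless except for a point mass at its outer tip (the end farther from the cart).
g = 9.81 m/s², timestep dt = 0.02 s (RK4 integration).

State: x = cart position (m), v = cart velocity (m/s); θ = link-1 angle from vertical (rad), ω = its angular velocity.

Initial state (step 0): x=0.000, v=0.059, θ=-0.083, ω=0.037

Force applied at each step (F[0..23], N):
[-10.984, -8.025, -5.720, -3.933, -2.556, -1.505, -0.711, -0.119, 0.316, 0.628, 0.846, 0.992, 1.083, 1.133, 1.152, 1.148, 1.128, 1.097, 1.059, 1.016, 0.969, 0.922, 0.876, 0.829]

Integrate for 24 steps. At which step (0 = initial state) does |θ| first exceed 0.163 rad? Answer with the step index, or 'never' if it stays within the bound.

apply F[0]=-10.984 → step 1: x=0.000, v=-0.055, θ=-0.081, ω=0.155
apply F[1]=-8.025 → step 2: x=-0.002, v=-0.136, θ=-0.077, ω=0.235
apply F[2]=-5.720 → step 3: x=-0.005, v=-0.192, θ=-0.072, ω=0.285
apply F[3]=-3.933 → step 4: x=-0.009, v=-0.228, θ=-0.066, ω=0.313
apply F[4]=-2.556 → step 5: x=-0.014, v=-0.250, θ=-0.060, ω=0.325
apply F[5]=-1.505 → step 6: x=-0.019, v=-0.261, θ=-0.053, ω=0.324
apply F[6]=-0.711 → step 7: x=-0.024, v=-0.264, θ=-0.047, ω=0.316
apply F[7]=-0.119 → step 8: x=-0.030, v=-0.260, θ=-0.041, ω=0.301
apply F[8]=+0.316 → step 9: x=-0.035, v=-0.253, θ=-0.035, ω=0.283
apply F[9]=+0.628 → step 10: x=-0.040, v=-0.242, θ=-0.029, ω=0.263
apply F[10]=+0.846 → step 11: x=-0.044, v=-0.230, θ=-0.024, ω=0.242
apply F[11]=+0.992 → step 12: x=-0.049, v=-0.217, θ=-0.020, ω=0.220
apply F[12]=+1.083 → step 13: x=-0.053, v=-0.203, θ=-0.015, ω=0.199
apply F[13]=+1.133 → step 14: x=-0.057, v=-0.189, θ=-0.012, ω=0.178
apply F[14]=+1.152 → step 15: x=-0.061, v=-0.175, θ=-0.008, ω=0.159
apply F[15]=+1.148 → step 16: x=-0.064, v=-0.161, θ=-0.005, ω=0.141
apply F[16]=+1.128 → step 17: x=-0.067, v=-0.148, θ=-0.003, ω=0.124
apply F[17]=+1.097 → step 18: x=-0.070, v=-0.136, θ=-0.000, ω=0.109
apply F[18]=+1.059 → step 19: x=-0.073, v=-0.124, θ=0.002, ω=0.095
apply F[19]=+1.016 → step 20: x=-0.075, v=-0.113, θ=0.003, ω=0.082
apply F[20]=+0.969 → step 21: x=-0.077, v=-0.103, θ=0.005, ω=0.070
apply F[21]=+0.922 → step 22: x=-0.079, v=-0.093, θ=0.006, ω=0.060
apply F[22]=+0.876 → step 23: x=-0.081, v=-0.084, θ=0.007, ω=0.050
apply F[23]=+0.829 → step 24: x=-0.082, v=-0.075, θ=0.008, ω=0.042
max |θ| = 0.083 ≤ 0.163 over all 25 states.

Answer: never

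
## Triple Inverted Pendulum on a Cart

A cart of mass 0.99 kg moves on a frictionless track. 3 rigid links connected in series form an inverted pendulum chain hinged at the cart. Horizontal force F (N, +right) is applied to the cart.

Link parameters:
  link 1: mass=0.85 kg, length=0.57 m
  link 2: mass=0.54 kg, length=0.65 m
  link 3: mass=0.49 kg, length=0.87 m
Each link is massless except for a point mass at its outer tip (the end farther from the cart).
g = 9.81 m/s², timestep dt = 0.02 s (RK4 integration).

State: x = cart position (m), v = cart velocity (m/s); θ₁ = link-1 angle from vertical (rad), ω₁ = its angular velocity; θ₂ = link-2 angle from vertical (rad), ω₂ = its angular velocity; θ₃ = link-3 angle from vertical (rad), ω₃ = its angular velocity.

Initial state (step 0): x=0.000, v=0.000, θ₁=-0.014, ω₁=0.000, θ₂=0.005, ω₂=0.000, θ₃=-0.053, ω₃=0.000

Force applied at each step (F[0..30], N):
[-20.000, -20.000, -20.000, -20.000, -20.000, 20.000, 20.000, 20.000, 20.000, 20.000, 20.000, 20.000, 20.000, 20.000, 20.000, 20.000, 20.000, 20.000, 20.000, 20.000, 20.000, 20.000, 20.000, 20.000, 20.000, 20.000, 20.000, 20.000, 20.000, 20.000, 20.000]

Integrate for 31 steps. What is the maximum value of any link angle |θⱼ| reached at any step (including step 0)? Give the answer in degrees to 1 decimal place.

apply F[0]=-20.000 → step 1: x=-0.004, v=-0.400, θ₁=-0.007, ω₁=0.690, θ₂=0.005, ω₂=0.027, θ₃=-0.053, ω₃=-0.025
apply F[1]=-20.000 → step 2: x=-0.016, v=-0.804, θ₁=0.014, ω₁=1.399, θ₂=0.006, ω₂=0.045, θ₃=-0.054, ω₃=-0.049
apply F[2]=-20.000 → step 3: x=-0.036, v=-1.217, θ₁=0.049, ω₁=2.139, θ₂=0.007, ω₂=0.046, θ₃=-0.055, ω₃=-0.068
apply F[3]=-20.000 → step 4: x=-0.065, v=-1.633, θ₁=0.099, ω₁=2.905, θ₂=0.008, ω₂=0.034, θ₃=-0.057, ω₃=-0.081
apply F[4]=-20.000 → step 5: x=-0.101, v=-2.040, θ₁=0.165, ω₁=3.662, θ₂=0.008, ω₂=0.030, θ₃=-0.058, ω₃=-0.084
apply F[5]=+20.000 → step 6: x=-0.139, v=-1.684, θ₁=0.233, ω₁=3.167, θ₂=0.008, ω₂=-0.040, θ₃=-0.060, ω₃=-0.102
apply F[6]=+20.000 → step 7: x=-0.169, v=-1.359, θ₁=0.293, ω₁=2.791, θ₂=0.006, ω₂=-0.164, θ₃=-0.062, ω₃=-0.125
apply F[7]=+20.000 → step 8: x=-0.193, v=-1.061, θ₁=0.346, ω₁=2.514, θ₂=0.002, ω₂=-0.336, θ₃=-0.065, ω₃=-0.150
apply F[8]=+20.000 → step 9: x=-0.212, v=-0.785, θ₁=0.394, ω₁=2.318, θ₂=-0.007, ω₂=-0.550, θ₃=-0.068, ω₃=-0.174
apply F[9]=+20.000 → step 10: x=-0.225, v=-0.523, θ₁=0.439, ω₁=2.184, θ₂=-0.021, ω₂=-0.800, θ₃=-0.072, ω₃=-0.195
apply F[10]=+20.000 → step 11: x=-0.233, v=-0.271, θ₁=0.481, ω₁=2.095, θ₂=-0.039, ω₂=-1.080, θ₃=-0.076, ω₃=-0.210
apply F[11]=+20.000 → step 12: x=-0.236, v=-0.026, θ₁=0.523, ω₁=2.039, θ₂=-0.064, ω₂=-1.385, θ₃=-0.081, ω₃=-0.218
apply F[12]=+20.000 → step 13: x=-0.234, v=0.216, θ₁=0.563, ω₁=2.001, θ₂=-0.095, ω₂=-1.711, θ₃=-0.085, ω₃=-0.219
apply F[13]=+20.000 → step 14: x=-0.227, v=0.458, θ₁=0.603, ω₁=1.969, θ₂=-0.133, ω₂=-2.053, θ₃=-0.089, ω₃=-0.214
apply F[14]=+20.000 → step 15: x=-0.215, v=0.701, θ₁=0.642, ω₁=1.934, θ₂=-0.177, ω₂=-2.406, θ₃=-0.093, ω₃=-0.204
apply F[15]=+20.000 → step 16: x=-0.199, v=0.946, θ₁=0.680, ω₁=1.886, θ₂=-0.229, ω₂=-2.766, θ₃=-0.097, ω₃=-0.192
apply F[16]=+20.000 → step 17: x=-0.177, v=1.192, θ₁=0.717, ω₁=1.816, θ₂=-0.288, ω₂=-3.130, θ₃=-0.101, ω₃=-0.185
apply F[17]=+20.000 → step 18: x=-0.151, v=1.439, θ₁=0.753, ω₁=1.719, θ₂=-0.354, ω₂=-3.494, θ₃=-0.105, ω₃=-0.187
apply F[18]=+20.000 → step 19: x=-0.120, v=1.684, θ₁=0.786, ω₁=1.589, θ₂=-0.428, ω₂=-3.857, θ₃=-0.109, ω₃=-0.206
apply F[19]=+20.000 → step 20: x=-0.084, v=1.926, θ₁=0.816, ω₁=1.424, θ₂=-0.508, ω₂=-4.217, θ₃=-0.113, ω₃=-0.250
apply F[20]=+20.000 → step 21: x=-0.043, v=2.161, θ₁=0.842, ω₁=1.222, θ₂=-0.596, ω₂=-4.574, θ₃=-0.119, ω₃=-0.329
apply F[21]=+20.000 → step 22: x=0.003, v=2.387, θ₁=0.864, ω₁=0.983, θ₂=-0.691, ω₂=-4.928, θ₃=-0.127, ω₃=-0.452
apply F[22]=+20.000 → step 23: x=0.052, v=2.600, θ₁=0.881, ω₁=0.707, θ₂=-0.793, ω₂=-5.278, θ₃=-0.137, ω₃=-0.630
apply F[23]=+20.000 → step 24: x=0.106, v=2.799, θ₁=0.893, ω₁=0.398, θ₂=-0.902, ω₂=-5.624, θ₃=-0.152, ω₃=-0.871
apply F[24]=+20.000 → step 25: x=0.164, v=2.980, θ₁=0.897, ω₁=0.059, θ₂=-1.018, ω₂=-5.965, θ₃=-0.173, ω₃=-1.185
apply F[25]=+20.000 → step 26: x=0.226, v=3.143, θ₁=0.895, ω₁=-0.303, θ₂=-1.141, ω₂=-6.297, θ₃=-0.200, ω₃=-1.581
apply F[26]=+20.000 → step 27: x=0.290, v=3.285, θ₁=0.885, ω₁=-0.679, θ₂=-1.270, ω₂=-6.613, θ₃=-0.237, ω₃=-2.066
apply F[27]=+20.000 → step 28: x=0.357, v=3.407, θ₁=0.868, ω₁=-1.059, θ₂=-1.405, ω₂=-6.903, θ₃=-0.284, ω₃=-2.644
apply F[28]=+20.000 → step 29: x=0.426, v=3.509, θ₁=0.843, ω₁=-1.429, θ₂=-1.546, ω₂=-7.150, θ₃=-0.343, ω₃=-3.316
apply F[29]=+20.000 → step 30: x=0.497, v=3.593, θ₁=0.811, ω₁=-1.775, θ₂=-1.691, ω₂=-7.327, θ₃=-0.417, ω₃=-4.075
apply F[30]=+20.000 → step 31: x=0.570, v=3.665, θ₁=0.772, ω₁=-2.080, θ₂=-1.838, ω₂=-7.401, θ₃=-0.506, ω₃=-4.909
Max |angle| over trajectory = 1.838 rad = 105.3°.

Answer: 105.3°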